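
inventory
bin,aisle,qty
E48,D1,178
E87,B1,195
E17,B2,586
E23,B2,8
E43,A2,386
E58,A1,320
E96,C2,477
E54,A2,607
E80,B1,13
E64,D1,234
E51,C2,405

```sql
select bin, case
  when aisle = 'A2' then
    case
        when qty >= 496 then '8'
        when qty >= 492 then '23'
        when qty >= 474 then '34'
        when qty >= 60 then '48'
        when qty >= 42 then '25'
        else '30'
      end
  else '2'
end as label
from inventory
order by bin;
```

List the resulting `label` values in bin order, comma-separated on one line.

2, 2, 48, 2, 2, 8, 2, 2, 2, 2, 2

bin=E17: aisle='B2' → outer ELSE → 2
bin=E23: aisle='B2' → outer ELSE → 2
bin=E43: aisle='A2' → inner[qty >= 60] → 48
bin=E48: aisle='D1' → outer ELSE → 2
bin=E51: aisle='C2' → outer ELSE → 2
bin=E54: aisle='A2' → inner[qty >= 496] → 8
bin=E58: aisle='A1' → outer ELSE → 2
bin=E64: aisle='D1' → outer ELSE → 2
bin=E80: aisle='B1' → outer ELSE → 2
bin=E87: aisle='B1' → outer ELSE → 2
bin=E96: aisle='C2' → outer ELSE → 2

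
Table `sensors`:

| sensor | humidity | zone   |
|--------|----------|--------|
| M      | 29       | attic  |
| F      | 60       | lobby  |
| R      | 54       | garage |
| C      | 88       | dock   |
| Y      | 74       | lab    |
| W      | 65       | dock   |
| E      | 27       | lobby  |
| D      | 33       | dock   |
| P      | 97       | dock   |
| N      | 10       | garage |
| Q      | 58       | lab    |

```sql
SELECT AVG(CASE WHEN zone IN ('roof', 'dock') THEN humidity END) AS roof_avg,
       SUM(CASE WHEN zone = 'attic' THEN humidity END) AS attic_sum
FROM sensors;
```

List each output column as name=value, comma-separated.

[roof_avg: zone IN ('roof', 'dock')]
sensor=M: ✗
sensor=F: ✗
sensor=R: ✗
sensor=C: ✓ → 88
sensor=Y: ✗
sensor=W: ✓ → 65
sensor=E: ✗
sensor=D: ✓ → 33
sensor=P: ✓ → 97
sensor=N: ✗
sensor=Q: ✗
roof_avg = (88 + 65 + 33 + 97) / 4 = 70.75
—
[attic_sum: zone = 'attic']
sensor=M: ✓ → 29
sensor=F: ✗
sensor=R: ✗
sensor=C: ✗
sensor=Y: ✗
sensor=W: ✗
sensor=E: ✗
sensor=D: ✗
sensor=P: ✗
sensor=N: ✗
sensor=Q: ✗
attic_sum = 29

roof_avg=70.75, attic_sum=29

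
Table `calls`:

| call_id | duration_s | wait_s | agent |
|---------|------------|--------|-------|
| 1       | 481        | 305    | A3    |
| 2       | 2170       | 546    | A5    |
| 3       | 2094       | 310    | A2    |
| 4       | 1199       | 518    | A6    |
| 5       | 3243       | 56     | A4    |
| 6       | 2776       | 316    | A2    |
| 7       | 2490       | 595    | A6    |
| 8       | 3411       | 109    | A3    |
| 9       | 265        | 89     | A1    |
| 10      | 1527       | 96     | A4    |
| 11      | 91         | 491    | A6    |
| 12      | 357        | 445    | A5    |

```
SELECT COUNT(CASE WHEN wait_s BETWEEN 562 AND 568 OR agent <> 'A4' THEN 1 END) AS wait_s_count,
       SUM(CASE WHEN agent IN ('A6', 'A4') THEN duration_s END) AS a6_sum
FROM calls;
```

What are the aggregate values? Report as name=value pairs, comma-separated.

wait_s_count=10, a6_sum=8550

[wait_s_count: wait_s BETWEEN 562 AND 568 OR agent <> 'A4']
call_id=1: ✓ → 1
call_id=2: ✓ → 1
call_id=3: ✓ → 1
call_id=4: ✓ → 1
call_id=5: ✗
call_id=6: ✓ → 1
call_id=7: ✓ → 1
call_id=8: ✓ → 1
call_id=9: ✓ → 1
call_id=10: ✗
call_id=11: ✓ → 1
call_id=12: ✓ → 1
wait_s_count = COUNT(1, 1, 1, 1, 1, 1, 1, 1, 1, 1) = 10
—
[a6_sum: agent IN ('A6', 'A4')]
call_id=1: ✗
call_id=2: ✗
call_id=3: ✗
call_id=4: ✓ → 1199
call_id=5: ✓ → 3243
call_id=6: ✗
call_id=7: ✓ → 2490
call_id=8: ✗
call_id=9: ✗
call_id=10: ✓ → 1527
call_id=11: ✓ → 91
call_id=12: ✗
a6_sum = 1199 + 3243 + 2490 + 1527 + 91 = 8550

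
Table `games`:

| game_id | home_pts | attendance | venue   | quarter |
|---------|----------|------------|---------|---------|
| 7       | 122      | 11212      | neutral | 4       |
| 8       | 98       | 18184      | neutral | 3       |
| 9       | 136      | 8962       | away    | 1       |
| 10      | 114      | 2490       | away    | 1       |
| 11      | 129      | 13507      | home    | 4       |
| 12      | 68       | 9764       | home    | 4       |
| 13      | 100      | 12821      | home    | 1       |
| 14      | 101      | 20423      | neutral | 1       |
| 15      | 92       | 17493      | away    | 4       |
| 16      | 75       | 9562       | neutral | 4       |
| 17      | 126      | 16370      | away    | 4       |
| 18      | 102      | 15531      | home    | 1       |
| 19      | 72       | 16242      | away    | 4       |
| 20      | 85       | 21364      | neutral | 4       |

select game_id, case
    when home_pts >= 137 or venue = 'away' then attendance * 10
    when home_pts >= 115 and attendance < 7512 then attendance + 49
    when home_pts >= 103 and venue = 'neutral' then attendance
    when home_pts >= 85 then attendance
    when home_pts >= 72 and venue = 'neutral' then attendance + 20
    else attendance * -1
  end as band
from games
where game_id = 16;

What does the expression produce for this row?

9582

game_id = 16: home_pts=75, attendance=9562, venue=neutral, quarter=4.
home_pts >= 137 or venue = 'away' → false
home_pts >= 115 and attendance < 7512 → false
home_pts >= 103 and venue = 'neutral' → false
home_pts >= 85 → false
home_pts >= 72 and venue = 'neutral' → true → 9582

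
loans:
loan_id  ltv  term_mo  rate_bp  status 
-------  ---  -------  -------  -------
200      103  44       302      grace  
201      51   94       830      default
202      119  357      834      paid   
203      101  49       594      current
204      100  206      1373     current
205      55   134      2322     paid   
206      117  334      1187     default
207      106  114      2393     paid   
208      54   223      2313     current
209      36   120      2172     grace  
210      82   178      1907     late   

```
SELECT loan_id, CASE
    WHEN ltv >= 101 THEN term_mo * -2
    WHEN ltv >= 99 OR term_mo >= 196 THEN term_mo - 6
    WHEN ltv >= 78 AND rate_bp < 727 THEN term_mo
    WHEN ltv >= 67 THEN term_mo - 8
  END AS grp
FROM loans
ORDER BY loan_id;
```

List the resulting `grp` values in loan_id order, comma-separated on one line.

-88, NULL, -714, -98, 200, NULL, -668, -228, 217, NULL, 170

loan_id=200: ltv >= 101 → -88
loan_id=201: (no match → NULL) → NULL
loan_id=202: ltv >= 101 → -714
loan_id=203: ltv >= 101 → -98
loan_id=204: ltv >= 99 OR term_mo >= 196 → 200
loan_id=205: (no match → NULL) → NULL
loan_id=206: ltv >= 101 → -668
loan_id=207: ltv >= 101 → -228
loan_id=208: ltv >= 99 OR term_mo >= 196 → 217
loan_id=209: (no match → NULL) → NULL
loan_id=210: ltv >= 67 → 170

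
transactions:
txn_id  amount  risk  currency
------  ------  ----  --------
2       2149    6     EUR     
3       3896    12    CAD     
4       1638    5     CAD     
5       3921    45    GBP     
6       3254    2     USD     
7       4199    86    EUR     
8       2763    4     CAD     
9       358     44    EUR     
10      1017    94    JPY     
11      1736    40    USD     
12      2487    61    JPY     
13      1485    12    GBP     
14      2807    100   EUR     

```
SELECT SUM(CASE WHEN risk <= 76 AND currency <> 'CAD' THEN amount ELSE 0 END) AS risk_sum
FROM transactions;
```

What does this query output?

15390

txn_id=2: ✓ → 2149
txn_id=3: ✗
txn_id=4: ✗
txn_id=5: ✓ → 3921
txn_id=6: ✓ → 3254
txn_id=7: ✗
txn_id=8: ✗
txn_id=9: ✓ → 358
txn_id=10: ✗
txn_id=11: ✓ → 1736
txn_id=12: ✓ → 2487
txn_id=13: ✓ → 1485
txn_id=14: ✗
risk_sum = 2149 + 3921 + 3254 + 358 + 1736 + 2487 + 1485 = 15390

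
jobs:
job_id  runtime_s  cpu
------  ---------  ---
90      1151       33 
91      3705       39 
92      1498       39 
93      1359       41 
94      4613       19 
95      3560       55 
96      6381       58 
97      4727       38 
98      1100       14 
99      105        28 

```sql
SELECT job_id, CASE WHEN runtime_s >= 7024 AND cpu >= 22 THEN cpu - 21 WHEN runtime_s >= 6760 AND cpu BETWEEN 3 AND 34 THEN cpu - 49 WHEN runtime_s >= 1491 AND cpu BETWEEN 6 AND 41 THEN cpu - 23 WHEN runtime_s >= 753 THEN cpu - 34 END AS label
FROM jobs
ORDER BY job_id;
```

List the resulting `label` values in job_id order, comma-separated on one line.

job_id=90: runtime_s >= 753 → -1
job_id=91: runtime_s >= 1491 AND cpu BETWEEN 6 AND 41 → 16
job_id=92: runtime_s >= 1491 AND cpu BETWEEN 6 AND 41 → 16
job_id=93: runtime_s >= 753 → 7
job_id=94: runtime_s >= 1491 AND cpu BETWEEN 6 AND 41 → -4
job_id=95: runtime_s >= 753 → 21
job_id=96: runtime_s >= 753 → 24
job_id=97: runtime_s >= 1491 AND cpu BETWEEN 6 AND 41 → 15
job_id=98: runtime_s >= 753 → -20
job_id=99: (no match → NULL) → NULL

-1, 16, 16, 7, -4, 21, 24, 15, -20, NULL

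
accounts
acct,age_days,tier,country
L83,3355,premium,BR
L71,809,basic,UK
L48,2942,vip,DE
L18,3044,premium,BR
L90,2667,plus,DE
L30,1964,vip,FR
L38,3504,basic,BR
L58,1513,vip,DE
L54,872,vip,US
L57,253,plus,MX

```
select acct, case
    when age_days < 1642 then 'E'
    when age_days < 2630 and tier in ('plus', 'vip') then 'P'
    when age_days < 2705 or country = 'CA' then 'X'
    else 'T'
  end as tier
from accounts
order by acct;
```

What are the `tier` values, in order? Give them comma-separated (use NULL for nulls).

T, P, T, T, E, E, E, E, T, X

acct=L18: ELSE → T
acct=L30: age_days < 2630 and tier in ('plus', 'vip') → P
acct=L38: ELSE → T
acct=L48: ELSE → T
acct=L54: age_days < 1642 → E
acct=L57: age_days < 1642 → E
acct=L58: age_days < 1642 → E
acct=L71: age_days < 1642 → E
acct=L83: ELSE → T
acct=L90: age_days < 2705 or country = 'CA' → X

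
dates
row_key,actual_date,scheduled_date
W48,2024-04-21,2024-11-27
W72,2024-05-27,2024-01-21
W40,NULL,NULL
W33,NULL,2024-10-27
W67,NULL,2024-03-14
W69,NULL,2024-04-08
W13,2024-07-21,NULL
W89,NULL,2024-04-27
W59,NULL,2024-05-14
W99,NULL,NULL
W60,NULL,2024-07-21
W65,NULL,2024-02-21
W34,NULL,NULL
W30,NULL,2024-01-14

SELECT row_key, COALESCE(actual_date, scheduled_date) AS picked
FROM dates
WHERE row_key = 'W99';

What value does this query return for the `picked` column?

NULL

row_key = W99: actual_date=NULL, scheduled_date=NULL.
actual_date=NULL, scheduled_date=NULL (all NULL) → NULL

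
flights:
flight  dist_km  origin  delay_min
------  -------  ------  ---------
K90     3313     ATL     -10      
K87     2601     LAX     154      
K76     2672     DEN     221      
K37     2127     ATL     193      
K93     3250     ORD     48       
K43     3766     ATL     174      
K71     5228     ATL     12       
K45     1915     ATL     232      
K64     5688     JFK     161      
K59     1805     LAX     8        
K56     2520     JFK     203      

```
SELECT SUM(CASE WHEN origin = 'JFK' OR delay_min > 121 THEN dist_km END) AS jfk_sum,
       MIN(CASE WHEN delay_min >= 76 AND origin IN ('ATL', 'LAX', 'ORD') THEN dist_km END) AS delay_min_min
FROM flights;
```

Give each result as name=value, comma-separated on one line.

jfk_sum=21289, delay_min_min=1915

[jfk_sum: origin = 'JFK' OR delay_min > 121]
flight=K90: ✗
flight=K87: ✓ → 2601
flight=K76: ✓ → 2672
flight=K37: ✓ → 2127
flight=K93: ✗
flight=K43: ✓ → 3766
flight=K71: ✗
flight=K45: ✓ → 1915
flight=K64: ✓ → 5688
flight=K59: ✗
flight=K56: ✓ → 2520
jfk_sum = 2601 + 2672 + 2127 + 3766 + 1915 + 5688 + 2520 = 21289
—
[delay_min_min: delay_min >= 76 AND origin IN ('ATL', 'LAX', 'ORD')]
flight=K90: ✗
flight=K87: ✓ → 2601
flight=K76: ✗
flight=K37: ✓ → 2127
flight=K93: ✗
flight=K43: ✓ → 3766
flight=K71: ✗
flight=K45: ✓ → 1915
flight=K64: ✗
flight=K59: ✗
flight=K56: ✗
delay_min_min = MIN(2601, 2127, 3766, 1915) = 1915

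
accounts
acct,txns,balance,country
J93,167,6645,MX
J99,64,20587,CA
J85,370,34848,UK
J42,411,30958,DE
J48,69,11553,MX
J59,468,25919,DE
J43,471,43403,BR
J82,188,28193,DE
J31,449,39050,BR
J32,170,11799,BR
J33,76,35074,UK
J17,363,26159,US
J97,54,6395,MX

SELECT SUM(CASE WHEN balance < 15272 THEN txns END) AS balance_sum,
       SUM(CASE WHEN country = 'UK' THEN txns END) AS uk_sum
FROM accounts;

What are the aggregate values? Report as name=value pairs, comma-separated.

balance_sum=460, uk_sum=446

[balance_sum: balance < 15272]
acct=J93: ✓ → 167
acct=J99: ✗
acct=J85: ✗
acct=J42: ✗
acct=J48: ✓ → 69
acct=J59: ✗
acct=J43: ✗
acct=J82: ✗
acct=J31: ✗
acct=J32: ✓ → 170
acct=J33: ✗
acct=J17: ✗
acct=J97: ✓ → 54
balance_sum = 167 + 69 + 170 + 54 = 460
—
[uk_sum: country = 'UK']
acct=J93: ✗
acct=J99: ✗
acct=J85: ✓ → 370
acct=J42: ✗
acct=J48: ✗
acct=J59: ✗
acct=J43: ✗
acct=J82: ✗
acct=J31: ✗
acct=J32: ✗
acct=J33: ✓ → 76
acct=J17: ✗
acct=J97: ✗
uk_sum = 370 + 76 = 446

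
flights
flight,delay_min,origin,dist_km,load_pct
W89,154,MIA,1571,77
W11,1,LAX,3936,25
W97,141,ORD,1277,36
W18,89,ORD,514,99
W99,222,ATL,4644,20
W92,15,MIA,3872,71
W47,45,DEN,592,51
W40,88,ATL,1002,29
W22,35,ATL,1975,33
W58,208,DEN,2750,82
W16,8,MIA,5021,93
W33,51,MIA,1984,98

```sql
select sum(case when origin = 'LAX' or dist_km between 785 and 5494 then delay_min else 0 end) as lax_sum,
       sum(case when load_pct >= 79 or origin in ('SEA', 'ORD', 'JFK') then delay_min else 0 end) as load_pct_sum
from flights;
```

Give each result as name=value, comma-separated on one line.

[lax_sum: origin = 'LAX' or dist_km between 785 and 5494]
flight=W89: ✓ → 154
flight=W11: ✓ → 1
flight=W97: ✓ → 141
flight=W18: ✗
flight=W99: ✓ → 222
flight=W92: ✓ → 15
flight=W47: ✗
flight=W40: ✓ → 88
flight=W22: ✓ → 35
flight=W58: ✓ → 208
flight=W16: ✓ → 8
flight=W33: ✓ → 51
lax_sum = 154 + 1 + 141 + 222 + 15 + 88 + 35 + 208 + 8 + 51 = 923
—
[load_pct_sum: load_pct >= 79 or origin in ('SEA', 'ORD', 'JFK')]
flight=W89: ✗
flight=W11: ✗
flight=W97: ✓ → 141
flight=W18: ✓ → 89
flight=W99: ✗
flight=W92: ✗
flight=W47: ✗
flight=W40: ✗
flight=W22: ✗
flight=W58: ✓ → 208
flight=W16: ✓ → 8
flight=W33: ✓ → 51
load_pct_sum = 141 + 89 + 208 + 8 + 51 = 497

lax_sum=923, load_pct_sum=497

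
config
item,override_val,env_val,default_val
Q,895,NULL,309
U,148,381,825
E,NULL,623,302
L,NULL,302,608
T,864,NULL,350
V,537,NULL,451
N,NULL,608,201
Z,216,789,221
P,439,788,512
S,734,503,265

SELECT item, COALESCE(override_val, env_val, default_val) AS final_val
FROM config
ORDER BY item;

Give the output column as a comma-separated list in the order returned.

item=E: override_val=NULL, env_val=623 → 623
item=L: override_val=NULL, env_val=302 → 302
item=N: override_val=NULL, env_val=608 → 608
item=P: override_val=439 → 439
item=Q: override_val=895 → 895
item=S: override_val=734 → 734
item=T: override_val=864 → 864
item=U: override_val=148 → 148
item=V: override_val=537 → 537
item=Z: override_val=216 → 216

623, 302, 608, 439, 895, 734, 864, 148, 537, 216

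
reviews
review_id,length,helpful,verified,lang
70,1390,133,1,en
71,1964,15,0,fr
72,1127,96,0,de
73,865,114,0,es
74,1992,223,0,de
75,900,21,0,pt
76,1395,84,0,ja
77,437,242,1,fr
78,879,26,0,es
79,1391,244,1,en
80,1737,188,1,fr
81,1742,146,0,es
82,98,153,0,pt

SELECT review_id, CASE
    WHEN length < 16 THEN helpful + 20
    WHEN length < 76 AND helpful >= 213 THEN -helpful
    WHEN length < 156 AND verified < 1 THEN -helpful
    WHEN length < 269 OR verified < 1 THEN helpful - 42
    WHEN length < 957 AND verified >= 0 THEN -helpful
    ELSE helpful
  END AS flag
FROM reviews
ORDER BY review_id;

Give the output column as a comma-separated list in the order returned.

133, -27, 54, 72, 181, -21, 42, -242, -16, 244, 188, 104, -153

review_id=70: ELSE → 133
review_id=71: length < 269 OR verified < 1 → -27
review_id=72: length < 269 OR verified < 1 → 54
review_id=73: length < 269 OR verified < 1 → 72
review_id=74: length < 269 OR verified < 1 → 181
review_id=75: length < 269 OR verified < 1 → -21
review_id=76: length < 269 OR verified < 1 → 42
review_id=77: length < 957 AND verified >= 0 → -242
review_id=78: length < 269 OR verified < 1 → -16
review_id=79: ELSE → 244
review_id=80: ELSE → 188
review_id=81: length < 269 OR verified < 1 → 104
review_id=82: length < 156 AND verified < 1 → -153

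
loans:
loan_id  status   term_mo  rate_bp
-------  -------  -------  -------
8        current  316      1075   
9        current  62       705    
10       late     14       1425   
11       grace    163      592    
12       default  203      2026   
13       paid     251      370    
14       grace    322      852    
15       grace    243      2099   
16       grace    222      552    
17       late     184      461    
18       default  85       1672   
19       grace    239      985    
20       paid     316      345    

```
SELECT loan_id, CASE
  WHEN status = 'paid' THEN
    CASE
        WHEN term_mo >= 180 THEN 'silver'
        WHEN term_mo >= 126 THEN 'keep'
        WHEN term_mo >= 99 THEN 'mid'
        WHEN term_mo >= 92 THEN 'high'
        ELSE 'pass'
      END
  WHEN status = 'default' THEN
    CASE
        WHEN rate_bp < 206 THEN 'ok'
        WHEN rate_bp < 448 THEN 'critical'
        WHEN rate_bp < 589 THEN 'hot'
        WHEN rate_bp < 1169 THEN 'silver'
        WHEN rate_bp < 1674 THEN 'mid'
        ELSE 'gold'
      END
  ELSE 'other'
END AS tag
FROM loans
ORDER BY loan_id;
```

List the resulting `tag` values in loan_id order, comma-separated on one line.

other, other, other, other, gold, silver, other, other, other, other, mid, other, silver

loan_id=8: status='current' → outer ELSE → other
loan_id=9: status='current' → outer ELSE → other
loan_id=10: status='late' → outer ELSE → other
loan_id=11: status='grace' → outer ELSE → other
loan_id=12: status='default' → inner[ELSE] → gold
loan_id=13: status='paid' → inner[term_mo >= 180] → silver
loan_id=14: status='grace' → outer ELSE → other
loan_id=15: status='grace' → outer ELSE → other
loan_id=16: status='grace' → outer ELSE → other
loan_id=17: status='late' → outer ELSE → other
loan_id=18: status='default' → inner[rate_bp < 1674] → mid
loan_id=19: status='grace' → outer ELSE → other
loan_id=20: status='paid' → inner[term_mo >= 180] → silver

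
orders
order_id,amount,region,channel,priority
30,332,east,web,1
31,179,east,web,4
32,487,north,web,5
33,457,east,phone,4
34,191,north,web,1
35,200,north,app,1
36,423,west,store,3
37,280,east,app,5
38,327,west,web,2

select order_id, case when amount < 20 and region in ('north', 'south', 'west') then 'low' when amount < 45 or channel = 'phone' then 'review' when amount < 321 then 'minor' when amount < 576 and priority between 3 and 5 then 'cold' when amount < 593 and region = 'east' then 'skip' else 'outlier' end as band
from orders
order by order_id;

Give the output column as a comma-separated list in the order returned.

order_id=30: amount < 593 and region = 'east' → skip
order_id=31: amount < 321 → minor
order_id=32: amount < 576 and priority between 3 and 5 → cold
order_id=33: amount < 45 or channel = 'phone' → review
order_id=34: amount < 321 → minor
order_id=35: amount < 321 → minor
order_id=36: amount < 576 and priority between 3 and 5 → cold
order_id=37: amount < 321 → minor
order_id=38: ELSE → outlier

skip, minor, cold, review, minor, minor, cold, minor, outlier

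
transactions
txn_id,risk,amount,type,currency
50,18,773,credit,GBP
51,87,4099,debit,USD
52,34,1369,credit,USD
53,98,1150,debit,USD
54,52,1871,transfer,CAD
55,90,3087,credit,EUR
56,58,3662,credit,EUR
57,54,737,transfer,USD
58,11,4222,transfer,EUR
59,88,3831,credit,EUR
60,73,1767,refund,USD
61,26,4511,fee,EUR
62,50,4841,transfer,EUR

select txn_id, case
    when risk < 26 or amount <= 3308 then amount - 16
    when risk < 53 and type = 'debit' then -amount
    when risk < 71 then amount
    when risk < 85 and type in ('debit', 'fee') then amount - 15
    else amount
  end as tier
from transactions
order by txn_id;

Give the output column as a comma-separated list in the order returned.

757, 4099, 1353, 1134, 1855, 3071, 3662, 721, 4206, 3831, 1751, 4511, 4841

txn_id=50: risk < 26 or amount <= 3308 → 757
txn_id=51: ELSE → 4099
txn_id=52: risk < 26 or amount <= 3308 → 1353
txn_id=53: risk < 26 or amount <= 3308 → 1134
txn_id=54: risk < 26 or amount <= 3308 → 1855
txn_id=55: risk < 26 or amount <= 3308 → 3071
txn_id=56: risk < 71 → 3662
txn_id=57: risk < 26 or amount <= 3308 → 721
txn_id=58: risk < 26 or amount <= 3308 → 4206
txn_id=59: ELSE → 3831
txn_id=60: risk < 26 or amount <= 3308 → 1751
txn_id=61: risk < 71 → 4511
txn_id=62: risk < 71 → 4841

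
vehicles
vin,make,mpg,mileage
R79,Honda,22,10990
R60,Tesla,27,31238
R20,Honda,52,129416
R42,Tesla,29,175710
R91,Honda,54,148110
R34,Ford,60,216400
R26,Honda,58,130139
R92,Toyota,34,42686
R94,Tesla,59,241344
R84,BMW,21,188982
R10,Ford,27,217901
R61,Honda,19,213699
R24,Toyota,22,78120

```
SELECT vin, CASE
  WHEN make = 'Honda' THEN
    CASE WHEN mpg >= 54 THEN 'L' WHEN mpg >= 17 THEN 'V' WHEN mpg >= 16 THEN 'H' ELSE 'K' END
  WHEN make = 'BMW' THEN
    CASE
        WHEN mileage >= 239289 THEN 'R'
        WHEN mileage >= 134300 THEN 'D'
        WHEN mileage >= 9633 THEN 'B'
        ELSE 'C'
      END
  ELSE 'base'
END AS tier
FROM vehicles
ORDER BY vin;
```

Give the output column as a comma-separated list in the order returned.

vin=R10: make='Ford' → outer ELSE → base
vin=R20: make='Honda' → inner[mpg >= 17] → V
vin=R24: make='Toyota' → outer ELSE → base
vin=R26: make='Honda' → inner[mpg >= 54] → L
vin=R34: make='Ford' → outer ELSE → base
vin=R42: make='Tesla' → outer ELSE → base
vin=R60: make='Tesla' → outer ELSE → base
vin=R61: make='Honda' → inner[mpg >= 17] → V
vin=R79: make='Honda' → inner[mpg >= 17] → V
vin=R84: make='BMW' → inner[mileage >= 134300] → D
vin=R91: make='Honda' → inner[mpg >= 54] → L
vin=R92: make='Toyota' → outer ELSE → base
vin=R94: make='Tesla' → outer ELSE → base

base, V, base, L, base, base, base, V, V, D, L, base, base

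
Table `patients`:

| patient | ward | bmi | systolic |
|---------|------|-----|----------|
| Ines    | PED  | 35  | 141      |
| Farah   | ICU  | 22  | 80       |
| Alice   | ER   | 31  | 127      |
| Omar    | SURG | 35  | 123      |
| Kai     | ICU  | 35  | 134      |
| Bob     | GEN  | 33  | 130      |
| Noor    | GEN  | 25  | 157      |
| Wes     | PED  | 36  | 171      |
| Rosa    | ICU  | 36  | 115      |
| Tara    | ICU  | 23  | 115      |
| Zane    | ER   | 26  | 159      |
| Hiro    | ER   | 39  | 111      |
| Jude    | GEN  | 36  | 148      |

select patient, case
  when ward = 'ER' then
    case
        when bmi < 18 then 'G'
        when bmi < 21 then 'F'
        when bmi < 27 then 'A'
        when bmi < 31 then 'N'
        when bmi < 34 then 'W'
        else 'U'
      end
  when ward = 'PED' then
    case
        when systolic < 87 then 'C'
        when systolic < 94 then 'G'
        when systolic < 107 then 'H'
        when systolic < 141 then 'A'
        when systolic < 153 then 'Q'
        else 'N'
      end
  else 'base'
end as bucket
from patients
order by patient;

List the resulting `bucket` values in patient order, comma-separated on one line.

patient=Alice: ward='ER' → inner[bmi < 34] → W
patient=Bob: ward='GEN' → outer ELSE → base
patient=Farah: ward='ICU' → outer ELSE → base
patient=Hiro: ward='ER' → inner[ELSE] → U
patient=Ines: ward='PED' → inner[systolic < 153] → Q
patient=Jude: ward='GEN' → outer ELSE → base
patient=Kai: ward='ICU' → outer ELSE → base
patient=Noor: ward='GEN' → outer ELSE → base
patient=Omar: ward='SURG' → outer ELSE → base
patient=Rosa: ward='ICU' → outer ELSE → base
patient=Tara: ward='ICU' → outer ELSE → base
patient=Wes: ward='PED' → inner[ELSE] → N
patient=Zane: ward='ER' → inner[bmi < 27] → A

W, base, base, U, Q, base, base, base, base, base, base, N, A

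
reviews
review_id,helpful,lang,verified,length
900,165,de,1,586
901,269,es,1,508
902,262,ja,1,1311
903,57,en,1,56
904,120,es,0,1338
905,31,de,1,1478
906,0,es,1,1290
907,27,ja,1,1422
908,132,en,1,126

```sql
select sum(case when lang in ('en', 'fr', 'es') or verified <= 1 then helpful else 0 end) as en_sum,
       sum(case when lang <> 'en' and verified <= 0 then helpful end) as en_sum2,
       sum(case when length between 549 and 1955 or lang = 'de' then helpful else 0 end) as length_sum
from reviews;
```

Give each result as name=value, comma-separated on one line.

[en_sum: lang in ('en', 'fr', 'es') or verified <= 1]
review_id=900: ✓ → 165
review_id=901: ✓ → 269
review_id=902: ✓ → 262
review_id=903: ✓ → 57
review_id=904: ✓ → 120
review_id=905: ✓ → 31
review_id=906: ✓ → 0
review_id=907: ✓ → 27
review_id=908: ✓ → 132
en_sum = 165 + 269 + 262 + 57 + 120 + 31 + 27 + 132 = 1063
—
[en_sum2: lang <> 'en' and verified <= 0]
review_id=900: ✗
review_id=901: ✗
review_id=902: ✗
review_id=903: ✗
review_id=904: ✓ → 120
review_id=905: ✗
review_id=906: ✗
review_id=907: ✗
review_id=908: ✗
en_sum2 = 120
—
[length_sum: length between 549 and 1955 or lang = 'de']
review_id=900: ✓ → 165
review_id=901: ✗
review_id=902: ✓ → 262
review_id=903: ✗
review_id=904: ✓ → 120
review_id=905: ✓ → 31
review_id=906: ✓ → 0
review_id=907: ✓ → 27
review_id=908: ✗
length_sum = 165 + 262 + 120 + 31 + 27 = 605

en_sum=1063, en_sum2=120, length_sum=605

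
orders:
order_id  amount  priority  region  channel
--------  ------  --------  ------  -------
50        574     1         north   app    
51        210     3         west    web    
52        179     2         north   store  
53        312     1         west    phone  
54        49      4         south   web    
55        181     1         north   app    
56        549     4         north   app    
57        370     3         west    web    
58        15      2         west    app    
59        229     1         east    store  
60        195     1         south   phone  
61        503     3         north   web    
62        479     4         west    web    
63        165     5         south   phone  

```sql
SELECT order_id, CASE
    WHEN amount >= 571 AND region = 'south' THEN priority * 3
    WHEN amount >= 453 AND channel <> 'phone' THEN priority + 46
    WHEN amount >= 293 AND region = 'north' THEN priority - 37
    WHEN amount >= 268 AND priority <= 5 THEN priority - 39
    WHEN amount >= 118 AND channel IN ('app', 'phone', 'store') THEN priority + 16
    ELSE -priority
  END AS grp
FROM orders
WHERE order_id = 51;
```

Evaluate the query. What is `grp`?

-3

order_id = 51: amount=210, priority=3, region=west, channel=web.
amount >= 571 AND region = 'south' → false
amount >= 453 AND channel <> 'phone' → false
amount >= 293 AND region = 'north' → false
amount >= 268 AND priority <= 5 → false
amount >= 118 AND channel IN ('app', 'phone', 'store') → false
No prior WHEN matched → ELSE → -3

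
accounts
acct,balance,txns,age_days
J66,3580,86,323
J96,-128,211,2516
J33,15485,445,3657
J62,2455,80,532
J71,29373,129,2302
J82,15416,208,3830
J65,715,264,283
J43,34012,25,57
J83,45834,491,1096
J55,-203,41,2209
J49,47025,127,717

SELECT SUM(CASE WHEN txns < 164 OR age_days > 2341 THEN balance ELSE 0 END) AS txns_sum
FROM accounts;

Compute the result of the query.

acct=J66: ✓ → 3580
acct=J96: ✓ → -128
acct=J33: ✓ → 15485
acct=J62: ✓ → 2455
acct=J71: ✓ → 29373
acct=J82: ✓ → 15416
acct=J65: ✗
acct=J43: ✓ → 34012
acct=J83: ✗
acct=J55: ✓ → -203
acct=J49: ✓ → 47025
txns_sum = 3580 + -128 + 15485 + 2455 + 29373 + 15416 + 34012 + -203 + 47025 = 147015

147015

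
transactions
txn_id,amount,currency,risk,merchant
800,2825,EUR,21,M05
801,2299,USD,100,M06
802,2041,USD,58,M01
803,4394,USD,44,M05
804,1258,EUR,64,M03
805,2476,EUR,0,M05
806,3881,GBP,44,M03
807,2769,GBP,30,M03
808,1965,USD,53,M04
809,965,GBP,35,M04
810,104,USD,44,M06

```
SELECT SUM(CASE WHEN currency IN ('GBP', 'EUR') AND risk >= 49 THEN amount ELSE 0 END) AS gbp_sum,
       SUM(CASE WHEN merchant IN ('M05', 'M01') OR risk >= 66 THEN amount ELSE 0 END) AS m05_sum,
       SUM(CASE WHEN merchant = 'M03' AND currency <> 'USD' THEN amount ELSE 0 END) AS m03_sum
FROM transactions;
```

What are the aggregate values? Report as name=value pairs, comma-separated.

gbp_sum=1258, m05_sum=14035, m03_sum=7908

[gbp_sum: currency IN ('GBP', 'EUR') AND risk >= 49]
txn_id=800: ✗
txn_id=801: ✗
txn_id=802: ✗
txn_id=803: ✗
txn_id=804: ✓ → 1258
txn_id=805: ✗
txn_id=806: ✗
txn_id=807: ✗
txn_id=808: ✗
txn_id=809: ✗
txn_id=810: ✗
gbp_sum = 1258
—
[m05_sum: merchant IN ('M05', 'M01') OR risk >= 66]
txn_id=800: ✓ → 2825
txn_id=801: ✓ → 2299
txn_id=802: ✓ → 2041
txn_id=803: ✓ → 4394
txn_id=804: ✗
txn_id=805: ✓ → 2476
txn_id=806: ✗
txn_id=807: ✗
txn_id=808: ✗
txn_id=809: ✗
txn_id=810: ✗
m05_sum = 2825 + 2299 + 2041 + 4394 + 2476 = 14035
—
[m03_sum: merchant = 'M03' AND currency <> 'USD']
txn_id=800: ✗
txn_id=801: ✗
txn_id=802: ✗
txn_id=803: ✗
txn_id=804: ✓ → 1258
txn_id=805: ✗
txn_id=806: ✓ → 3881
txn_id=807: ✓ → 2769
txn_id=808: ✗
txn_id=809: ✗
txn_id=810: ✗
m03_sum = 1258 + 3881 + 2769 = 7908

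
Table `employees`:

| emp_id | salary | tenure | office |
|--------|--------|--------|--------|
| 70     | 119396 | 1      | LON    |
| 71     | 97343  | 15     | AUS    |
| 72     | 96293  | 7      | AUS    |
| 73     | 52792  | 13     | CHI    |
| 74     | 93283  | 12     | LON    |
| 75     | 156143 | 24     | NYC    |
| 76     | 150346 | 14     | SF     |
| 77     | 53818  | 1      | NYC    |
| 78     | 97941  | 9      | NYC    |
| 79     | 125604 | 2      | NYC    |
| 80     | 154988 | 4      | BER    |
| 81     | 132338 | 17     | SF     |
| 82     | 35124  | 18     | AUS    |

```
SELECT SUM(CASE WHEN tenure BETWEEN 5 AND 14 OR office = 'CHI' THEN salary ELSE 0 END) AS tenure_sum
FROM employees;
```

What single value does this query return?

emp_id=70: ✗
emp_id=71: ✗
emp_id=72: ✓ → 96293
emp_id=73: ✓ → 52792
emp_id=74: ✓ → 93283
emp_id=75: ✗
emp_id=76: ✓ → 150346
emp_id=77: ✗
emp_id=78: ✓ → 97941
emp_id=79: ✗
emp_id=80: ✗
emp_id=81: ✗
emp_id=82: ✗
tenure_sum = 96293 + 52792 + 93283 + 150346 + 97941 = 490655

490655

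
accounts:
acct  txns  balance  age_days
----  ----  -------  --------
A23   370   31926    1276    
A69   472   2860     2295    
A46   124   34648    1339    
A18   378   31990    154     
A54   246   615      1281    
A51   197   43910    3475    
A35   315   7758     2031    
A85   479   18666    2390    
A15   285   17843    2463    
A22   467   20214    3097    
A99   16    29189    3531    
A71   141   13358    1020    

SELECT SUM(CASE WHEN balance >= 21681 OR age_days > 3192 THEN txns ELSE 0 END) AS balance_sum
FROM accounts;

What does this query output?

acct=A23: ✓ → 370
acct=A69: ✗
acct=A46: ✓ → 124
acct=A18: ✓ → 378
acct=A54: ✗
acct=A51: ✓ → 197
acct=A35: ✗
acct=A85: ✗
acct=A15: ✗
acct=A22: ✗
acct=A99: ✓ → 16
acct=A71: ✗
balance_sum = 370 + 124 + 378 + 197 + 16 = 1085

1085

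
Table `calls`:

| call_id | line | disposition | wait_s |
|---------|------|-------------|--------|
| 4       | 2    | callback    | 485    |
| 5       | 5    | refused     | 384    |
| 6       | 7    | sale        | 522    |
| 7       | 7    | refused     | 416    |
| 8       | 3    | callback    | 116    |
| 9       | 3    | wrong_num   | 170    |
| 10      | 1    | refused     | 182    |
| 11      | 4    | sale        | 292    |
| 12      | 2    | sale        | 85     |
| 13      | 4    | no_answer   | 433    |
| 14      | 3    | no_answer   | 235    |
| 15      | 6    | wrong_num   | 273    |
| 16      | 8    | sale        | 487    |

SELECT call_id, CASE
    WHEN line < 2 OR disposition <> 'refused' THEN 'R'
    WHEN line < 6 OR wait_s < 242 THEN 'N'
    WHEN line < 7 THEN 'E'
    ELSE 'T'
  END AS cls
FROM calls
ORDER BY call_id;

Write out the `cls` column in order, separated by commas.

call_id=4: line < 2 OR disposition <> 'refused' → R
call_id=5: line < 6 OR wait_s < 242 → N
call_id=6: line < 2 OR disposition <> 'refused' → R
call_id=7: ELSE → T
call_id=8: line < 2 OR disposition <> 'refused' → R
call_id=9: line < 2 OR disposition <> 'refused' → R
call_id=10: line < 2 OR disposition <> 'refused' → R
call_id=11: line < 2 OR disposition <> 'refused' → R
call_id=12: line < 2 OR disposition <> 'refused' → R
call_id=13: line < 2 OR disposition <> 'refused' → R
call_id=14: line < 2 OR disposition <> 'refused' → R
call_id=15: line < 2 OR disposition <> 'refused' → R
call_id=16: line < 2 OR disposition <> 'refused' → R

R, N, R, T, R, R, R, R, R, R, R, R, R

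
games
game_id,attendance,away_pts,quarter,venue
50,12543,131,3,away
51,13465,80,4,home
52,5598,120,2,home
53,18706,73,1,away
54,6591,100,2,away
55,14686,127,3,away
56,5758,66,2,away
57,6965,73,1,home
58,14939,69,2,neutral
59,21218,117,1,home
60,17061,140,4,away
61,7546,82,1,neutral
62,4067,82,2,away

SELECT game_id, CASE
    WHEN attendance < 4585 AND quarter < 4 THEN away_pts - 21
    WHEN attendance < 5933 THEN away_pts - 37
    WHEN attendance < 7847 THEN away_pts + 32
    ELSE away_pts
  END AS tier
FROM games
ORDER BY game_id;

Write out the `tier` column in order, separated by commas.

131, 80, 83, 73, 132, 127, 29, 105, 69, 117, 140, 114, 61

game_id=50: ELSE → 131
game_id=51: ELSE → 80
game_id=52: attendance < 5933 → 83
game_id=53: ELSE → 73
game_id=54: attendance < 7847 → 132
game_id=55: ELSE → 127
game_id=56: attendance < 5933 → 29
game_id=57: attendance < 7847 → 105
game_id=58: ELSE → 69
game_id=59: ELSE → 117
game_id=60: ELSE → 140
game_id=61: attendance < 7847 → 114
game_id=62: attendance < 4585 AND quarter < 4 → 61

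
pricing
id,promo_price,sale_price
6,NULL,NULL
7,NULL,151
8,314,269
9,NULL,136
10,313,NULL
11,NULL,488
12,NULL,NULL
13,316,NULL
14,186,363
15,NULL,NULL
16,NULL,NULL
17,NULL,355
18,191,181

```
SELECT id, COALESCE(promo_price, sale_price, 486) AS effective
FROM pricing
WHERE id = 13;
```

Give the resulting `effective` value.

316

id = 13: promo_price=316, sale_price=NULL.
promo_price=316 → 316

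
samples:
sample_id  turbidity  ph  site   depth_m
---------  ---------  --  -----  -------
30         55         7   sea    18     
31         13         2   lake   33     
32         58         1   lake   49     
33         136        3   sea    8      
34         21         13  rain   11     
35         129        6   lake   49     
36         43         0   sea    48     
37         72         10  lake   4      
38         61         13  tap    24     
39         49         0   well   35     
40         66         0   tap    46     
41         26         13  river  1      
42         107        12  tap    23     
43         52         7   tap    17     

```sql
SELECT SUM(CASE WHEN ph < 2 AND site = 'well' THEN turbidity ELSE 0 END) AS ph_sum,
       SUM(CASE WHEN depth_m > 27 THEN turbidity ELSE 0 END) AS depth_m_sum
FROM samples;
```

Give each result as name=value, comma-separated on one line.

[ph_sum: ph < 2 AND site = 'well']
sample_id=30: ✗
sample_id=31: ✗
sample_id=32: ✗
sample_id=33: ✗
sample_id=34: ✗
sample_id=35: ✗
sample_id=36: ✗
sample_id=37: ✗
sample_id=38: ✗
sample_id=39: ✓ → 49
sample_id=40: ✗
sample_id=41: ✗
sample_id=42: ✗
sample_id=43: ✗
ph_sum = 49
—
[depth_m_sum: depth_m > 27]
sample_id=30: ✗
sample_id=31: ✓ → 13
sample_id=32: ✓ → 58
sample_id=33: ✗
sample_id=34: ✗
sample_id=35: ✓ → 129
sample_id=36: ✓ → 43
sample_id=37: ✗
sample_id=38: ✗
sample_id=39: ✓ → 49
sample_id=40: ✓ → 66
sample_id=41: ✗
sample_id=42: ✗
sample_id=43: ✗
depth_m_sum = 13 + 58 + 129 + 43 + 49 + 66 = 358

ph_sum=49, depth_m_sum=358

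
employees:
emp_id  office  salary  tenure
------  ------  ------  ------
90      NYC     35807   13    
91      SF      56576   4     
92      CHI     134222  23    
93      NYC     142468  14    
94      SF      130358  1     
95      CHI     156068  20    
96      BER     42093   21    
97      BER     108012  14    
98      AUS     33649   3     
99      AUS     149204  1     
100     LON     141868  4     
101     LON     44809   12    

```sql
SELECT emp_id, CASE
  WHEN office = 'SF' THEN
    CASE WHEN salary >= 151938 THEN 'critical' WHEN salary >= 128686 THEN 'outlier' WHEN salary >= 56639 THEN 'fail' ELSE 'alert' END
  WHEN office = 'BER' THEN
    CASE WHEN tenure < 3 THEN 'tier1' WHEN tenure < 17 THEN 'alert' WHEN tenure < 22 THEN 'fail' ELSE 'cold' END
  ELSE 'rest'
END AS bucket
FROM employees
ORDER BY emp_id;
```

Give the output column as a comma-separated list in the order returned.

rest, alert, rest, rest, outlier, rest, fail, alert, rest, rest, rest, rest

emp_id=90: office='NYC' → outer ELSE → rest
emp_id=91: office='SF' → inner[ELSE] → alert
emp_id=92: office='CHI' → outer ELSE → rest
emp_id=93: office='NYC' → outer ELSE → rest
emp_id=94: office='SF' → inner[salary >= 128686] → outlier
emp_id=95: office='CHI' → outer ELSE → rest
emp_id=96: office='BER' → inner[tenure < 22] → fail
emp_id=97: office='BER' → inner[tenure < 17] → alert
emp_id=98: office='AUS' → outer ELSE → rest
emp_id=99: office='AUS' → outer ELSE → rest
emp_id=100: office='LON' → outer ELSE → rest
emp_id=101: office='LON' → outer ELSE → rest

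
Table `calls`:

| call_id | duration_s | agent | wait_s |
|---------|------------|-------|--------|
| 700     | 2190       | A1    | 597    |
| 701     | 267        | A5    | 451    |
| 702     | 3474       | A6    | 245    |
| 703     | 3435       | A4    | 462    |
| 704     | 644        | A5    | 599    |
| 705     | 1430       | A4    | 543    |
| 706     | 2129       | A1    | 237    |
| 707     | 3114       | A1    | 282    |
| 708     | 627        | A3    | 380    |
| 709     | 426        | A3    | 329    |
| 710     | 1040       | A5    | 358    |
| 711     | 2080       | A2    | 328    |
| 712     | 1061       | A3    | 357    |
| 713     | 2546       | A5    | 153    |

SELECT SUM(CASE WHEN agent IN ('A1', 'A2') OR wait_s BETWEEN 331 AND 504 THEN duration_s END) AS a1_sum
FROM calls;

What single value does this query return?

15943

call_id=700: ✓ → 2190
call_id=701: ✓ → 267
call_id=702: ✗
call_id=703: ✓ → 3435
call_id=704: ✗
call_id=705: ✗
call_id=706: ✓ → 2129
call_id=707: ✓ → 3114
call_id=708: ✓ → 627
call_id=709: ✗
call_id=710: ✓ → 1040
call_id=711: ✓ → 2080
call_id=712: ✓ → 1061
call_id=713: ✗
a1_sum = 2190 + 267 + 3435 + 2129 + 3114 + 627 + 1040 + 2080 + 1061 = 15943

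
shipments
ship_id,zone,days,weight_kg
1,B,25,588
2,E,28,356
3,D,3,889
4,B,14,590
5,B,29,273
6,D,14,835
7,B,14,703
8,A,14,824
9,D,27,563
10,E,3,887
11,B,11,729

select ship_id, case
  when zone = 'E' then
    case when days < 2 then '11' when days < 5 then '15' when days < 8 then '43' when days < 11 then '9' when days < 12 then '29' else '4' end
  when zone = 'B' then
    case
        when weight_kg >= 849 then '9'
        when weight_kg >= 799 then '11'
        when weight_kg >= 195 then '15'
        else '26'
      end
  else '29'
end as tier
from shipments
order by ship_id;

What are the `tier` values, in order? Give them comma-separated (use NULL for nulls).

15, 4, 29, 15, 15, 29, 15, 29, 29, 15, 15

ship_id=1: zone='B' → inner[weight_kg >= 195] → 15
ship_id=2: zone='E' → inner[ELSE] → 4
ship_id=3: zone='D' → outer ELSE → 29
ship_id=4: zone='B' → inner[weight_kg >= 195] → 15
ship_id=5: zone='B' → inner[weight_kg >= 195] → 15
ship_id=6: zone='D' → outer ELSE → 29
ship_id=7: zone='B' → inner[weight_kg >= 195] → 15
ship_id=8: zone='A' → outer ELSE → 29
ship_id=9: zone='D' → outer ELSE → 29
ship_id=10: zone='E' → inner[days < 5] → 15
ship_id=11: zone='B' → inner[weight_kg >= 195] → 15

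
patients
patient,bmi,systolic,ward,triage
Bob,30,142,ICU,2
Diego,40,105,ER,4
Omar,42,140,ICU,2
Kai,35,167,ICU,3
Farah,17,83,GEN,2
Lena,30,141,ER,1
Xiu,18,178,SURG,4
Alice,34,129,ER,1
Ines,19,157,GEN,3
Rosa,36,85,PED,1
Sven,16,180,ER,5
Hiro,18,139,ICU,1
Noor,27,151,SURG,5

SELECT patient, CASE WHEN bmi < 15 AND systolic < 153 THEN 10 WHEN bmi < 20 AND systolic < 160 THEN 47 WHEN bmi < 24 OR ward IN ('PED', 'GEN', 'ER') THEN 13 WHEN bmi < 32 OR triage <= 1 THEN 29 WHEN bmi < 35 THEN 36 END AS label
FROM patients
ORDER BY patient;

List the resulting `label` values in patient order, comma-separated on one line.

patient=Alice: bmi < 24 OR ward IN ('PED', 'GEN', 'ER') → 13
patient=Bob: bmi < 32 OR triage <= 1 → 29
patient=Diego: bmi < 24 OR ward IN ('PED', 'GEN', 'ER') → 13
patient=Farah: bmi < 20 AND systolic < 160 → 47
patient=Hiro: bmi < 20 AND systolic < 160 → 47
patient=Ines: bmi < 20 AND systolic < 160 → 47
patient=Kai: (no match → NULL) → NULL
patient=Lena: bmi < 24 OR ward IN ('PED', 'GEN', 'ER') → 13
patient=Noor: bmi < 32 OR triage <= 1 → 29
patient=Omar: (no match → NULL) → NULL
patient=Rosa: bmi < 24 OR ward IN ('PED', 'GEN', 'ER') → 13
patient=Sven: bmi < 24 OR ward IN ('PED', 'GEN', 'ER') → 13
patient=Xiu: bmi < 24 OR ward IN ('PED', 'GEN', 'ER') → 13

13, 29, 13, 47, 47, 47, NULL, 13, 29, NULL, 13, 13, 13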